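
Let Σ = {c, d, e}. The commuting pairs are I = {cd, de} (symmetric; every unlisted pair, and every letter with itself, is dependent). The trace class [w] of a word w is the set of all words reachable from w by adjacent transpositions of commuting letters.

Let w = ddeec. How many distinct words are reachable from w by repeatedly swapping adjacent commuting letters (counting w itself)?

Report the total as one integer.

10

#0=d has no predecessor
#1=d depends on [0:d]
#2=e has no predecessor
#3=e depends on [2:e]
#4=c depends on [3:e]
sources: [0:d, 2:e]
N(rest) = Σ N(rest − s) over sources s of rest; N(one piece) = 1:
  size 1 → [1]=1  [4]=1
  size 2 → [0,1]=1  [1,4]=2  [3,4]=1
  size 3 → [0,1,4]=3  [1,3,4]=3  [2,3,4]=1
  first=0(d) contributes 4
  first=2(e) contributes 6
|[w]| = 10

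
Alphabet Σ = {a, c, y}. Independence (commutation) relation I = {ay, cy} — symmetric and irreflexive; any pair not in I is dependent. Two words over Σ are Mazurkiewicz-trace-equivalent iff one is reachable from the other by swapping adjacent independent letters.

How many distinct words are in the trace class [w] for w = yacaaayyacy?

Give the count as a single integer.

piece 0:y — minimal
piece 1:a — minimal
piece 2:c rests on {1:a}
piece 3:a rests on {2:c}
piece 4:a rests on {3:a}
piece 5:a rests on {4:a}
piece 6:y rests on {0:y}
piece 7:y rests on {6:y}
piece 8:a rests on {5:a}
piece 9:c rests on {8:a}
piece 10:y rests on {7:y}
minimal pieces: {0:y, 1:a}
ways to finish when only these pieces remain (= sum over removing one remaining piece with nothing left below it):
  1 left: {9}→1  {10}→1
  2 left: {7,10}→1  {8,9}→1  {9,10}→2
  3 left: {5,8,9}→1  {6,7,10}→1  {7,9,10}→3  {8,9,10}→3
  4 left: {0,6,7,10}→1  {4,5,8,9}→1  {5,8,9,10}→4  {6,7,9,10}→4  {7,8,9,10}→6
  5 left: {0,6,7,9,10}→5  {3,4,5,8,9}→1  {4,5,8,9,10}→5  {5,7,8,9,10}→10  {6,7,8,9,10}→10
  6 left: {0,6,7,8,9,10}→15  {2,3,4,5,8,9}→1  {3,4,5,8,9,10}→6  {4,5,7,8,9,10}→15  {5,6,7,8,9,10}→20
  7 left: {0,5,6,7,8,9,10}→35  {1,2,3,4,5,8,9}→1  {2,3,4,5,8,9,10}→7  {3,4,5,7,8,9,10}→21  {4,5,6,7,8,9,10}→35
  8 left: {0,4,5,6,7,8,9,10}→70  {1,2,3,4,5,8,9,10}→8  {2,3,4,5,7,8,9,10}→28  {3,4,5,6,7,8,9,10}→56
  9 left: {0,3,4,5,6,7,8,9,10}→126  {1,2,3,4,5,7,8,9,10}→36  {2,3,4,5,6,7,8,9,10}→84
  placing 0:y first → 120 extensions
  placing 1:a first → 210 extensions
total linear extensions = 330

330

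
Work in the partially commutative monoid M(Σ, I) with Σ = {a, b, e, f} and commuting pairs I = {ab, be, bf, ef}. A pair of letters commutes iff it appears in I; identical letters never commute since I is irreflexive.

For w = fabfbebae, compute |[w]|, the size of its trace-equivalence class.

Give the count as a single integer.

piece 0:f — minimal
piece 1:a rests on {0:f}
piece 2:b — minimal
piece 3:f rests on {1:a}
piece 4:b rests on {2:b}
piece 5:e rests on {1:a}
piece 6:b rests on {4:b}
piece 7:a rests on {3:f, 5:e}
piece 8:e rests on {7:a}
minimal pieces: {0:f, 2:b}
ways to finish when only these pieces remain (= sum over removing one remaining piece with nothing left below it):
  1 left: {6}→1  {8}→1
  2 left: {4,6}→1  {6,8}→2  {7,8}→1
  3 left: {2,4,6}→1  {3,7,8}→1  {4,6,8}→3  {5,7,8}→1  {6,7,8}→3
  4 left: {2,4,6,8}→4  {3,5,7,8}→2  {3,6,7,8}→4  {4,6,7,8}→6  {5,6,7,8}→4
  5 left: {1,3,5,7,8}→2  {2,4,6,7,8}→10  {3,4,6,7,8}→10  {3,5,6,7,8}→10  {4,5,6,7,8}→10
  6 left: {0,1,3,5,7,8}→2  {1,3,5,6,7,8}→12  {2,3,4,6,7,8}→20  {2,4,5,6,7,8}→20  {3,4,5,6,7,8}→30
  7 left: {0,1,3,5,6,7,8}→14  {1,3,4,5,6,7,8}→42  {2,3,4,5,6,7,8}→70
  placing 0:f first → 112 extensions
  placing 2:b first → 56 extensions
total linear extensions = 168

168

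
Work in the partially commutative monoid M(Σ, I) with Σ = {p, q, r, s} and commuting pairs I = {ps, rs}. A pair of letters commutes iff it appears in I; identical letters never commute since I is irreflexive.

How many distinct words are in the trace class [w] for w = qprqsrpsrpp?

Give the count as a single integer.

drop 0:q onto floor
drop 1:p onto {0:q}
drop 2:r onto {1:p}
drop 3:q onto {2:r}
drop 4:s onto {3:q}
drop 5:r onto {3:q}
drop 6:p onto {5:r}
drop 7:s onto {4:s}
drop 8:r onto {6:p}
drop 9:p onto {8:r}
drop 10:p onto {9:p}
ground layer = {0:q}
drop-orders for the pieces not yet dropped (sum over which currently-grounded one goes next):
  1 to go: {7} 1  {10} 1
  2 to go: {4,7} 1  {7,10} 2  {9,10} 1
  3 to go: {4,7,10} 3  {7,9,10} 3  {8,9,10} 1
  4 to go: {4,7,9,10} 6  {6,8,9,10} 1  {7,8,9,10} 4
  5 to go: {4,7,8,9,10} 10  {5,6,8,9,10} 1  {6,7,8,9,10} 5
  6 to go: {4,6,7,8,9,10} 15  {5,6,7,8,9,10} 6
  7 to go: {4,5,6,7,8,9,10} 21
  8 to go: {3,4,5,6,7,8,9,10} 21
  9 to go: {2,3,4,5,6,7,8,9,10} 21
  if 0:q drops first: 21 orders

21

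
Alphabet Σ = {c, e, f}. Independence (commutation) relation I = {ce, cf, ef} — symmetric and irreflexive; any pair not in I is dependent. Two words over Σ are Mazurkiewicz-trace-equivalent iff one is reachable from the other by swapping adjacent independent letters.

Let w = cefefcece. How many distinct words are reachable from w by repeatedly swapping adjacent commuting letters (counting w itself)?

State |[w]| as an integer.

#0=c has no predecessor
#1=e has no predecessor
#2=f has no predecessor
#3=e depends on [1:e]
#4=f depends on [2:f]
#5=c depends on [0:c]
#6=e depends on [3:e]
#7=c depends on [5:c]
#8=e depends on [6:e]
sources: [0:c, 1:e, 2:f]
N(rest) = Σ N(rest − s) over sources s of rest; N(one piece) = 1:
  size 1 → [4]=1  [7]=1  [8]=1
  size 2 → [2,4]=1  [4,7]=2  [4,8]=2  [5,7]=1  [6,8]=1  [7,8]=2
  size 3 → [0,5,7]=1  [2,4,7]=3  [2,4,8]=3  [3,6,8]=1  [4,5,7]=3  [4,6,8]=3  [4,7,8]=6  [5,7,8]=3  [6,7,8]=3
  size 4 → [0,4,5,7]=4  [0,5,7,8]=4  [1,3,6,8]=1  [2,4,5,7]=6  [2,4,6,8]=6  [2,4,7,8]=12  [3,4,6,8]=4  [3,6,7,8]=4  [4,5,7,8]=12  [4,6,7,8]=12  [5,6,7,8]=6
  size 5 → [0,2,4,5,7]=10  [0,4,5,7,8]=20  [0,5,6,7,8]=10  [1,3,4,6,8]=5  [1,3,6,7,8]=5  [2,3,4,6,8]=10  [2,4,5,7,8]=30  [2,4,6,7,8]=30  [3,4,6,7,8]=20  [3,5,6,7,8]=10  [4,5,6,7,8]=30
  size 6 → [0,2,4,5,7,8]=60  [0,3,5,6,7,8]=20  [0,4,5,6,7,8]=60  [1,2,3,4,6,8]=15  [1,3,4,6,7,8]=30  [1,3,5,6,7,8]=15  [2,3,4,6,7,8]=60  [2,4,5,6,7,8]=90  [3,4,5,6,7,8]=60
  size 7 → [0,1,3,5,6,7,8]=35  [0,2,4,5,6,7,8]=210  [0,3,4,5,6,7,8]=140  [1,2,3,4,6,7,8]=105  [1,3,4,5,6,7,8]=105  [2,3,4,5,6,7,8]=210
  first=0(c) contributes 420
  first=1(e) contributes 560
  first=2(f) contributes 280
|[w]| = 1260

1260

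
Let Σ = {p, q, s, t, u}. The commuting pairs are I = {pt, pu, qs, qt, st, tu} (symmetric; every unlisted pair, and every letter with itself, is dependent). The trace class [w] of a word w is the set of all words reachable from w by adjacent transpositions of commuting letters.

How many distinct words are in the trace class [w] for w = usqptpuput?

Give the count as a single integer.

900

piece 0:u — minimal
piece 1:s rests on {0:u}
piece 2:q rests on {0:u}
piece 3:p rests on {1:s, 2:q}
piece 4:t — minimal
piece 5:p rests on {3:p}
piece 6:u rests on {1:s, 2:q}
piece 7:p rests on {5:p}
piece 8:u rests on {6:u}
piece 9:t rests on {4:t}
minimal pieces: {0:u, 4:t}
ways to finish when only these pieces remain (= sum over removing one remaining piece with nothing left below it):
  1 left: {7}→1  {8}→1  {9}→1
  2 left: {4,9}→1  {5,7}→1  {6,8}→1  {7,8}→2  {7,9}→2  {8,9}→2
  3 left: {3,5,7}→1  {4,7,9}→3  {4,8,9}→3  {5,7,8}→3  {5,7,9}→3  {6,7,8}→3  {6,8,9}→3  {7,8,9}→6
  4 left: {3,5,7,8}→4  {3,5,7,9}→4  {4,5,7,9}→6  {4,6,8,9}→6  {4,7,8,9}→12  {5,6,7,8}→6  {5,7,8,9}→12  {6,7,8,9}→12
  5 left: {3,4,5,7,9}→10  {3,5,6,7,8}→10  {3,5,7,8,9}→20  {4,5,7,8,9}→30  {4,6,7,8,9}→30  {5,6,7,8,9}→30
  6 left: {1,3,5,6,7,8}→10  {2,3,5,6,7,8}→10  {3,4,5,7,8,9}→60  {3,5,6,7,8,9}→60  {4,5,6,7,8,9}→90
  7 left: {1,2,3,5,6,7,8}→20  {1,3,5,6,7,8,9}→70  {2,3,5,6,7,8,9}→70  {3,4,5,6,7,8,9}→210
  8 left: {0,1,2,3,5,6,7,8}→20  {1,2,3,5,6,7,8,9}→160  {1,3,4,5,6,7,8,9}→280  {2,3,4,5,6,7,8,9}→280
  placing 0:u first → 720 extensions
  placing 4:t first → 180 extensions
total linear extensions = 900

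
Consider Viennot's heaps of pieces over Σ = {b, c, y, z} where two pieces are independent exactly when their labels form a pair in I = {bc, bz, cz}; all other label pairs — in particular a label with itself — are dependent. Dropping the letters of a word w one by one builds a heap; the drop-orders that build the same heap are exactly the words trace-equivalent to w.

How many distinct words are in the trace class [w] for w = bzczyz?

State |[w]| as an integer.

0(b) covers ∅
1(z) covers ∅
2(c) covers ∅
3(z) covers 1:z
4(y) covers 0:b, 2:c, 3:z
5(z) covers 4:y
floor of heap: 0:b, 1:z, 2:c
completions by unplaced set U, small U first (add the entries for U minus each lowest piece of U):
  |U|=1: {5}:1
  |U|=2: {4,5}:1
  |U|=3: {0,4,5}:1  {2,4,5}:1  {3,4,5}:1
  |U|=4: {0,2,4,5}:2  {0,3,4,5}:2  {1,3,4,5}:1  {2,3,4,5}:2
  start at 0(b): 3
  start at 1(z): 6
  start at 2(c): 3
sum over floor = 12

12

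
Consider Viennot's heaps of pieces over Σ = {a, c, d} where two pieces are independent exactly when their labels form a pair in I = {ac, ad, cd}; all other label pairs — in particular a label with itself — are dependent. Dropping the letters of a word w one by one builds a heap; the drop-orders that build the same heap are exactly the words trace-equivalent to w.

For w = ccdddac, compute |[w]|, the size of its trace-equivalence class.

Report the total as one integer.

140

piece 0:c — minimal
piece 1:c rests on {0:c}
piece 2:d — minimal
piece 3:d rests on {2:d}
piece 4:d rests on {3:d}
piece 5:a — minimal
piece 6:c rests on {1:c}
minimal pieces: {0:c, 2:d, 5:a}
ways to finish when only these pieces remain (= sum over removing one remaining piece with nothing left below it):
  1 left: {4}→1  {5}→1  {6}→1
  2 left: {1,6}→1  {3,4}→1  {4,5}→2  {4,6}→2  {5,6}→2
  3 left: {0,1,6}→1  {1,4,6}→3  {1,5,6}→3  {2,3,4}→1  {3,4,5}→3  {3,4,6}→3  {4,5,6}→6
  4 left: {0,1,4,6}→4  {0,1,5,6}→4  {1,3,4,6}→6  {1,4,5,6}→12  {2,3,4,5}→4  {2,3,4,6}→4  {3,4,5,6}→12
  5 left: {0,1,3,4,6}→10  {0,1,4,5,6}→20  {1,2,3,4,6}→10  {1,3,4,5,6}→30  {2,3,4,5,6}→20
  placing 0:c first → 60 extensions
  placing 2:d first → 60 extensions
  placing 5:a first → 20 extensions
total linear extensions = 140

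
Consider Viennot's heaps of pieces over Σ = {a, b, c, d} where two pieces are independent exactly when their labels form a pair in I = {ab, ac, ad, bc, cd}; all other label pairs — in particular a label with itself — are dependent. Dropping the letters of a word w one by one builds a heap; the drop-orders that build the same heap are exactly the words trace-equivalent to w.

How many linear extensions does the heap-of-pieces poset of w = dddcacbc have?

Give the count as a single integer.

280

piece 0:d — minimal
piece 1:d rests on {0:d}
piece 2:d rests on {1:d}
piece 3:c — minimal
piece 4:a — minimal
piece 5:c rests on {3:c}
piece 6:b rests on {2:d}
piece 7:c rests on {5:c}
minimal pieces: {0:d, 3:c, 4:a}
ways to finish when only these pieces remain (= sum over removing one remaining piece with nothing left below it):
  1 left: {4}→1  {6}→1  {7}→1
  2 left: {2,6}→1  {4,6}→2  {4,7}→2  {5,7}→1  {6,7}→2
  3 left: {1,2,6}→1  {2,4,6}→3  {2,6,7}→3  {3,5,7}→1  {4,5,7}→3  {4,6,7}→6  {5,6,7}→3
  4 left: {0,1,2,6}→1  {1,2,4,6}→4  {1,2,6,7}→4  {2,4,6,7}→12  {2,5,6,7}→6  {3,4,5,7}→4  {3,5,6,7}→4  {4,5,6,7}→12
  5 left: {0,1,2,4,6}→5  {0,1,2,6,7}→5  {1,2,4,6,7}→20  {1,2,5,6,7}→10  {2,3,5,6,7}→10  {2,4,5,6,7}→30  {3,4,5,6,7}→20
  6 left: {0,1,2,4,6,7}→30  {0,1,2,5,6,7}→15  {1,2,3,5,6,7}→20  {1,2,4,5,6,7}→60  {2,3,4,5,6,7}→60
  placing 0:d first → 140 extensions
  placing 3:c first → 105 extensions
  placing 4:a first → 35 extensions
total linear extensions = 280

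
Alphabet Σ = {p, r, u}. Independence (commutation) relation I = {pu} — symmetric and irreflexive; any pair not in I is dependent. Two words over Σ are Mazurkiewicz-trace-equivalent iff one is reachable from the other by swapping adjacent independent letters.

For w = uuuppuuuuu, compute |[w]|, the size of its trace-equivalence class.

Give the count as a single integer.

drop 0:u onto floor
drop 1:u onto {0:u}
drop 2:u onto {1:u}
drop 3:p onto floor
drop 4:p onto {3:p}
drop 5:u onto {2:u}
drop 6:u onto {5:u}
drop 7:u onto {6:u}
drop 8:u onto {7:u}
drop 9:u onto {8:u}
ground layer = {0:u, 3:p}
drop-orders for the pieces not yet dropped (sum over which currently-grounded one goes next):
  1 to go: {4} 1  {9} 1
  2 to go: {3,4} 1  {4,9} 2  {8,9} 1
  3 to go: {3,4,9} 3  {4,8,9} 3  {7,8,9} 1
  4 to go: {3,4,8,9} 6  {4,7,8,9} 4  {6,7,8,9} 1
  5 to go: {3,4,7,8,9} 10  {4,6,7,8,9} 5  {5,6,7,8,9} 1
  6 to go: {2,5,6,7,8,9} 1  {3,4,6,7,8,9} 15  {4,5,6,7,8,9} 6
  7 to go: {1,2,5,6,7,8,9} 1  {2,4,5,6,7,8,9} 7  {3,4,5,6,7,8,9} 21
  8 to go: {0,1,2,5,6,7,8,9} 1  {1,2,4,5,6,7,8,9} 8  {2,3,4,5,6,7,8,9} 28
  if 0:u drops first: 36 orders
  if 3:p drops first: 9 orders
heap linearizations: 45

45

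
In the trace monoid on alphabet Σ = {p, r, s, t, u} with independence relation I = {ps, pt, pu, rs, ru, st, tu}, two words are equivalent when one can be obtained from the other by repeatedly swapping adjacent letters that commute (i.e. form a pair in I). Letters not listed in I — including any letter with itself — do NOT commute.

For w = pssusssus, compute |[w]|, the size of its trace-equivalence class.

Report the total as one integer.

9

0(p) covers ∅
1(s) covers ∅
2(s) covers 1:s
3(u) covers 2:s
4(s) covers 3:u
5(s) covers 4:s
6(s) covers 5:s
7(u) covers 6:s
8(s) covers 7:u
floor of heap: 0:p, 1:s
completions by unplaced set U, small U first (add the entries for U minus each lowest piece of U):
  |U|=1: {0}:1  {8}:1
  |U|=2: {0,8}:2  {7,8}:1
  |U|=3: {0,7,8}:3  {6,7,8}:1
  |U|=4: {0,6,7,8}:4  {5,6,7,8}:1
  |U|=5: {0,5,6,7,8}:5  {4,5,6,7,8}:1
  |U|=6: {0,4,5,6,7,8}:6  {3,4,5,6,7,8}:1
  |U|=7: {0,3,4,5,6,7,8}:7  {2,3,4,5,6,7,8}:1
  start at 0(p): 1
  start at 1(s): 8
sum over floor = 9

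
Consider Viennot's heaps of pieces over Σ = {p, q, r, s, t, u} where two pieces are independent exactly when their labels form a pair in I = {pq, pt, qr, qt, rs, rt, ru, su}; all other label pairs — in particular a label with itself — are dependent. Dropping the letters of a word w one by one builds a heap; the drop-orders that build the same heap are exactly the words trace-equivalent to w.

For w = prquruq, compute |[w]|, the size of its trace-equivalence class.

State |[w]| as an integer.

25

#0=p has no predecessor
#1=r depends on [0:p]
#2=q has no predecessor
#3=u depends on [0:p, 2:q]
#4=r depends on [1:r]
#5=u depends on [3:u]
#6=q depends on [5:u]
sources: [0:p, 2:q]
N(rest) = Σ N(rest − s) over sources s of rest; N(one piece) = 1:
  size 1 → [4]=1  [6]=1
  size 2 → [1,4]=1  [4,6]=2  [5,6]=1
  size 3 → [1,4,6]=3  [3,5,6]=1  [4,5,6]=3
  size 4 → [1,4,5,6]=6  [2,3,5,6]=1  [3,4,5,6]=4
  size 5 → [1,3,4,5,6]=10  [2,3,4,5,6]=5
  first=0(p) contributes 15
  first=2(q) contributes 10
|[w]| = 25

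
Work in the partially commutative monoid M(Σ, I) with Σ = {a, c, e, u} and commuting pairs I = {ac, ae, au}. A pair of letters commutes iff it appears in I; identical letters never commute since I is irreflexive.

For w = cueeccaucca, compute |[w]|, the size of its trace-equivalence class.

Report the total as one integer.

55

drop 0:c onto floor
drop 1:u onto {0:c}
drop 2:e onto {1:u}
drop 3:e onto {2:e}
drop 4:c onto {3:e}
drop 5:c onto {4:c}
drop 6:a onto floor
drop 7:u onto {5:c}
drop 8:c onto {7:u}
drop 9:c onto {8:c}
drop 10:a onto {6:a}
ground layer = {0:c, 6:a}
drop-orders for the pieces not yet dropped (sum over which currently-grounded one goes next):
  1 to go: {9} 1  {10} 1
  2 to go: {6,10} 1  {8,9} 1  {9,10} 2
  3 to go: {6,9,10} 3  {7,8,9} 1  {8,9,10} 3
  4 to go: {5,7,8,9} 1  {6,8,9,10} 6  {7,8,9,10} 4
  5 to go: {4,5,7,8,9} 1  {5,7,8,9,10} 5  {6,7,8,9,10} 10
  6 to go: {3,4,5,7,8,9} 1  {4,5,7,8,9,10} 6  {5,6,7,8,9,10} 15
  7 to go: {2,3,4,5,7,8,9} 1  {3,4,5,7,8,9,10} 7  {4,5,6,7,8,9,10} 21
  8 to go: {1,2,3,4,5,7,8,9} 1  {2,3,4,5,7,8,9,10} 8  {3,4,5,6,7,8,9,10} 28
  9 to go: {0,1,2,3,4,5,7,8,9} 1  {1,2,3,4,5,7,8,9,10} 9  {2,3,4,5,6,7,8,9,10} 36
  if 0:c drops first: 45 orders
  if 6:a drops first: 10 orders
heap linearizations: 55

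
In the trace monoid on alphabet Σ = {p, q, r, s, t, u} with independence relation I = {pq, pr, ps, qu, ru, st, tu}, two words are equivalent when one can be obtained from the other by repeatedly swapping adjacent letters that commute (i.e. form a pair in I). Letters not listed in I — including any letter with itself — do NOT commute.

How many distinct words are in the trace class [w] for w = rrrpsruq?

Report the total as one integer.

18

drop 0:r onto floor
drop 1:r onto {0:r}
drop 2:r onto {1:r}
drop 3:p onto floor
drop 4:s onto {2:r}
drop 5:r onto {4:s}
drop 6:u onto {3:p, 4:s}
drop 7:q onto {5:r}
ground layer = {0:r, 3:p}
drop-orders for the pieces not yet dropped (sum over which currently-grounded one goes next):
  1 to go: {6} 1  {7} 1
  2 to go: {3,6} 1  {5,7} 1  {6,7} 2
  3 to go: {3,6,7} 3  {5,6,7} 3
  4 to go: {3,5,6,7} 6  {4,5,6,7} 3
  5 to go: {2,4,5,6,7} 3  {3,4,5,6,7} 9
  6 to go: {1,2,4,5,6,7} 3  {2,3,4,5,6,7} 12
  if 0:r drops first: 15 orders
  if 3:p drops first: 3 orders
heap linearizations: 18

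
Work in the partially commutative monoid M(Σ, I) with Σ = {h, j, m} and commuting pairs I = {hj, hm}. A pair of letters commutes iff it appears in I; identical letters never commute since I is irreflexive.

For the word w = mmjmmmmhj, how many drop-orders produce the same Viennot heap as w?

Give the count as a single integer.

0(m) covers ∅
1(m) covers 0:m
2(j) covers 1:m
3(m) covers 2:j
4(m) covers 3:m
5(m) covers 4:m
6(m) covers 5:m
7(h) covers ∅
8(j) covers 6:m
floor of heap: 0:m, 7:h
completions by unplaced set U, small U first (add the entries for U minus each lowest piece of U):
  |U|=1: {7}:1  {8}:1
  |U|=2: {6,8}:1  {7,8}:2
  |U|=3: {5,6,8}:1  {6,7,8}:3
  |U|=4: {4,5,6,8}:1  {5,6,7,8}:4
  |U|=5: {3,4,5,6,8}:1  {4,5,6,7,8}:5
  |U|=6: {2,3,4,5,6,8}:1  {3,4,5,6,7,8}:6
  |U|=7: {1,2,3,4,5,6,8}:1  {2,3,4,5,6,7,8}:7
  start at 0(m): 8
  start at 7(h): 1
sum over floor = 9

9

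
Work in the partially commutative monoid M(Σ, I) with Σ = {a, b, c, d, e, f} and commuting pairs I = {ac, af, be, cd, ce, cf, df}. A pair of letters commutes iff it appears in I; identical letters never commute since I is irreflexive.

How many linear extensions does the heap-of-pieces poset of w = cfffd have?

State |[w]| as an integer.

20

drop 0:c onto floor
drop 1:f onto floor
drop 2:f onto {1:f}
drop 3:f onto {2:f}
drop 4:d onto floor
ground layer = {0:c, 1:f, 4:d}
drop-orders for the pieces not yet dropped (sum over which currently-grounded one goes next):
  1 to go: {0} 1  {3} 1  {4} 1
  2 to go: {0,3} 2  {0,4} 2  {2,3} 1  {3,4} 2
  3 to go: {0,2,3} 3  {0,3,4} 6  {1,2,3} 1  {2,3,4} 3
  if 0:c drops first: 4 orders
  if 1:f drops first: 12 orders
  if 4:d drops first: 4 orders
heap linearizations: 20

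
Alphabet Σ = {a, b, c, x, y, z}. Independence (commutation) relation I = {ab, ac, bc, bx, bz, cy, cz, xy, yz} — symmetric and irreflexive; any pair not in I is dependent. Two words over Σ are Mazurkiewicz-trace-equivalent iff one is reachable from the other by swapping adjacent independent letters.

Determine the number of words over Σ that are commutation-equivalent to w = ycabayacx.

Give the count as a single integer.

#0=y has no predecessor
#1=c has no predecessor
#2=a depends on [0:y]
#3=b depends on [0:y]
#4=a depends on [2:a]
#5=y depends on [3:b, 4:a]
#6=a depends on [5:y]
#7=c depends on [1:c]
#8=x depends on [6:a, 7:c]
sources: [0:y, 1:c]
N(rest) = Σ N(rest − s) over sources s of rest; N(one piece) = 1:
  size 1 → [8]=1
  size 2 → [6,8]=1  [7,8]=1
  size 3 → [1,7,8]=1  [5,6,8]=1  [6,7,8]=2
  size 4 → [1,6,7,8]=3  [3,5,6,8]=1  [4,5,6,8]=1  [5,6,7,8]=3
  size 5 → [1,5,6,7,8]=6  [2,4,5,6,8]=1  [3,4,5,6,8]=2  [3,5,6,7,8]=4  [4,5,6,7,8]=4
  size 6 → [1,3,5,6,7,8]=10  [1,4,5,6,7,8]=10  [2,3,4,5,6,8]=3  [2,4,5,6,7,8]=5  [3,4,5,6,7,8]=10
  size 7 → [0,2,3,4,5,6,8]=3  [1,2,4,5,6,7,8]=15  [1,3,4,5,6,7,8]=30  [2,3,4,5,6,7,8]=18
  first=0(y) contributes 63
  first=1(c) contributes 21
|[w]| = 84

84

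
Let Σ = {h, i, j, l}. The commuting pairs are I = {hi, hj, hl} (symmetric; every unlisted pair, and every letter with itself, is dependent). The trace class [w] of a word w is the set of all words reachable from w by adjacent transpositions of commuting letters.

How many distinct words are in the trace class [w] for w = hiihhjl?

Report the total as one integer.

drop 0:h onto floor
drop 1:i onto floor
drop 2:i onto {1:i}
drop 3:h onto {0:h}
drop 4:h onto {3:h}
drop 5:j onto {2:i}
drop 6:l onto {5:j}
ground layer = {0:h, 1:i}
drop-orders for the pieces not yet dropped (sum over which currently-grounded one goes next):
  1 to go: {4} 1  {6} 1
  2 to go: {3,4} 1  {4,6} 2  {5,6} 1
  3 to go: {0,3,4} 1  {2,5,6} 1  {3,4,6} 3  {4,5,6} 3
  4 to go: {0,3,4,6} 4  {1,2,5,6} 1  {2,4,5,6} 4  {3,4,5,6} 6
  5 to go: {0,3,4,5,6} 10  {1,2,4,5,6} 5  {2,3,4,5,6} 10
  if 0:h drops first: 15 orders
  if 1:i drops first: 20 orders
heap linearizations: 35

35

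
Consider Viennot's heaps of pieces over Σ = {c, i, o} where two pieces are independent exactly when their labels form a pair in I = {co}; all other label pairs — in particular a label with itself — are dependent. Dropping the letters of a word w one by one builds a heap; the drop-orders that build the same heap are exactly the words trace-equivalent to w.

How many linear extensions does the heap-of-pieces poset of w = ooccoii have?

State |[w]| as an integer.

10

#0=o has no predecessor
#1=o depends on [0:o]
#2=c has no predecessor
#3=c depends on [2:c]
#4=o depends on [1:o]
#5=i depends on [3:c, 4:o]
#6=i depends on [5:i]
sources: [0:o, 2:c]
N(rest) = Σ N(rest − s) over sources s of rest; N(one piece) = 1:
  size 1 → [6]=1
  size 2 → [5,6]=1
  size 3 → [3,5,6]=1  [4,5,6]=1
  size 4 → [1,4,5,6]=1  [2,3,5,6]=1  [3,4,5,6]=2
  size 5 → [0,1,4,5,6]=1  [1,3,4,5,6]=3  [2,3,4,5,6]=3
  first=0(o) contributes 6
  first=2(c) contributes 4
|[w]| = 10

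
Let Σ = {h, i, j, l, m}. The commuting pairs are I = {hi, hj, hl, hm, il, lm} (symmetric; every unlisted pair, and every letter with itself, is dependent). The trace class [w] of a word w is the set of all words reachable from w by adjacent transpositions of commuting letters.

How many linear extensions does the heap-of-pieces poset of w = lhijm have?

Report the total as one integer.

#0=l has no predecessor
#1=h has no predecessor
#2=i has no predecessor
#3=j depends on [0:l, 2:i]
#4=m depends on [3:j]
sources: [0:l, 1:h, 2:i]
N(rest) = Σ N(rest − s) over sources s of rest; N(one piece) = 1:
  size 1 → [1]=1  [4]=1
  size 2 → [1,4]=2  [3,4]=1
  size 3 → [0,3,4]=1  [1,3,4]=3  [2,3,4]=1
  first=0(l) contributes 4
  first=1(h) contributes 2
  first=2(i) contributes 4
|[w]| = 10

10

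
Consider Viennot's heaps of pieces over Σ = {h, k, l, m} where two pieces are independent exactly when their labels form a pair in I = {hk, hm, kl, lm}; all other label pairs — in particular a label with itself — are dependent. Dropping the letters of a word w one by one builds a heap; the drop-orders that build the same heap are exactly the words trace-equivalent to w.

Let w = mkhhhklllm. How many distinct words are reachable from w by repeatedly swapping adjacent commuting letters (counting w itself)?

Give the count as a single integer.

0(m) covers ∅
1(k) covers 0:m
2(h) covers ∅
3(h) covers 2:h
4(h) covers 3:h
5(k) covers 1:k
6(l) covers 4:h
7(l) covers 6:l
8(l) covers 7:l
9(m) covers 5:k
floor of heap: 0:m, 2:h
completions by unplaced set U, small U first (add the entries for U minus each lowest piece of U):
  |U|=1: {8}:1  {9}:1
  |U|=2: {5,9}:1  {7,8}:1  {8,9}:2
  |U|=3: {1,5,9}:1  {5,8,9}:3  {6,7,8}:1  {7,8,9}:3
  |U|=4: {0,1,5,9}:1  {1,5,8,9}:4  {4,6,7,8}:1  {5,7,8,9}:6  {6,7,8,9}:4
  |U|=5: {0,1,5,8,9}:5  {1,5,7,8,9}:10  {3,4,6,7,8}:1  {4,6,7,8,9}:5  {5,6,7,8,9}:10
  |U|=6: {0,1,5,7,8,9}:15  {1,5,6,7,8,9}:20  {2,3,4,6,7,8}:1  {3,4,6,7,8,9}:6  {4,5,6,7,8,9}:15
  |U|=7: {0,1,5,6,7,8,9}:35  {1,4,5,6,7,8,9}:35  {2,3,4,6,7,8,9}:7  {3,4,5,6,7,8,9}:21
  |U|=8: {0,1,4,5,6,7,8,9}:70  {1,3,4,5,6,7,8,9}:56  {2,3,4,5,6,7,8,9}:28
  start at 0(m): 84
  start at 2(h): 126
sum over floor = 210

210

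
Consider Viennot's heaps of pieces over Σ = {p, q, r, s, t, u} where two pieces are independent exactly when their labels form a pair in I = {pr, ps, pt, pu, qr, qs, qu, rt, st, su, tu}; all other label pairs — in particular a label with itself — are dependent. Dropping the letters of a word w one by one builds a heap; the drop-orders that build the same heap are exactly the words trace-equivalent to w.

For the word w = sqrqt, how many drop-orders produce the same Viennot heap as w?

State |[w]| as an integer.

#0=s has no predecessor
#1=q has no predecessor
#2=r depends on [0:s]
#3=q depends on [1:q]
#4=t depends on [3:q]
sources: [0:s, 1:q]
N(rest) = Σ N(rest − s) over sources s of rest; N(one piece) = 1:
  size 1 → [2]=1  [4]=1
  size 2 → [0,2]=1  [2,4]=2  [3,4]=1
  size 3 → [0,2,4]=3  [1,3,4]=1  [2,3,4]=3
  first=0(s) contributes 4
  first=1(q) contributes 6
|[w]| = 10

10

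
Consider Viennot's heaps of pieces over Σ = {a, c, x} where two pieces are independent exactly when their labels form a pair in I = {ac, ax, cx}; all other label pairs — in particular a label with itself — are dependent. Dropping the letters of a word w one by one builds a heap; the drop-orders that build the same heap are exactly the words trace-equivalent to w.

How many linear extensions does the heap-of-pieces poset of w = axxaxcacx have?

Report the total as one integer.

1260

0(a) covers ∅
1(x) covers ∅
2(x) covers 1:x
3(a) covers 0:a
4(x) covers 2:x
5(c) covers ∅
6(a) covers 3:a
7(c) covers 5:c
8(x) covers 4:x
floor of heap: 0:a, 1:x, 5:c
completions by unplaced set U, small U first (add the entries for U minus each lowest piece of U):
  |U|=1: {6}:1  {7}:1  {8}:1
  |U|=2: {3,6}:1  {4,8}:1  {5,7}:1  {6,7}:2  {6,8}:2  {7,8}:2
  |U|=3: {0,3,6}:1  {2,4,8}:1  {3,6,7}:3  {3,6,8}:3  {4,6,8}:3  {4,7,8}:3  {5,6,7}:3  {5,7,8}:3  {6,7,8}:6
  |U|=4: {0,3,6,7}:4  {0,3,6,8}:4  {1,2,4,8}:1  {2,4,6,8}:4  {2,4,7,8}:4  {3,4,6,8}:6  {3,5,6,7}:6  {3,6,7,8}:12  {4,5,7,8}:6  {4,6,7,8}:12  {5,6,7,8}:12
  |U|=5: {0,3,4,6,8}:10  {0,3,5,6,7}:10  {0,3,6,7,8}:20  {1,2,4,6,8}:5  {1,2,4,7,8}:5  {2,3,4,6,8}:10  {2,4,5,7,8}:10  {2,4,6,7,8}:20  {3,4,6,7,8}:30  {3,5,6,7,8}:30  {4,5,6,7,8}:30
  |U|=6: {0,2,3,4,6,8}:20  {0,3,4,6,7,8}:60  {0,3,5,6,7,8}:60  {1,2,3,4,6,8}:15  {1,2,4,5,7,8}:15  {1,2,4,6,7,8}:30  {2,3,4,6,7,8}:60  {2,4,5,6,7,8}:60  {3,4,5,6,7,8}:90
  |U|=7: {0,1,2,3,4,6,8}:35  {0,2,3,4,6,7,8}:140  {0,3,4,5,6,7,8}:210  {1,2,3,4,6,7,8}:105  {1,2,4,5,6,7,8}:105  {2,3,4,5,6,7,8}:210
  start at 0(a): 420
  start at 1(x): 560
  start at 5(c): 280
sum over floor = 1260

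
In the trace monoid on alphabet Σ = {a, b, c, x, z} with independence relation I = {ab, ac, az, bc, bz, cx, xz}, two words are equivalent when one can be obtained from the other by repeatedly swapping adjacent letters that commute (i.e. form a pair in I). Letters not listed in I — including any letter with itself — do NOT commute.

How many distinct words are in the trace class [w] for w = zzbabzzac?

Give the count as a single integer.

756

0(z) covers ∅
1(z) covers 0:z
2(b) covers ∅
3(a) covers ∅
4(b) covers 2:b
5(z) covers 1:z
6(z) covers 5:z
7(a) covers 3:a
8(c) covers 6:z
floor of heap: 0:z, 2:b, 3:a
completions by unplaced set U, small U first (add the entries for U minus each lowest piece of U):
  |U|=1: {4}:1  {7}:1  {8}:1
  |U|=2: {2,4}:1  {3,7}:1  {4,7}:2  {4,8}:2  {6,8}:1  {7,8}:2
  |U|=3: {2,4,7}:3  {2,4,8}:3  {3,4,7}:3  {3,7,8}:3  {4,6,8}:3  {4,7,8}:6  {5,6,8}:1  {6,7,8}:3
  |U|=4: {1,5,6,8}:1  {2,3,4,7}:6  {2,4,6,8}:6  {2,4,7,8}:12  {3,4,7,8}:12  {3,6,7,8}:6  {4,5,6,8}:4  {4,6,7,8}:12  {5,6,7,8}:4
  |U|=5: {0,1,5,6,8}:1  {1,4,5,6,8}:5  {1,5,6,7,8}:5  {2,3,4,7,8}:30  {2,4,5,6,8}:10  {2,4,6,7,8}:30  {3,4,6,7,8}:30  {3,5,6,7,8}:10  {4,5,6,7,8}:20
  |U|=6: {0,1,4,5,6,8}:6  {0,1,5,6,7,8}:6  {1,2,4,5,6,8}:15  {1,3,5,6,7,8}:15  {1,4,5,6,7,8}:30  {2,3,4,6,7,8}:90  {2,4,5,6,7,8}:60  {3,4,5,6,7,8}:60
  |U|=7: {0,1,2,4,5,6,8}:21  {0,1,3,5,6,7,8}:21  {0,1,4,5,6,7,8}:42  {1,2,4,5,6,7,8}:105  {1,3,4,5,6,7,8}:105  {2,3,4,5,6,7,8}:210
  start at 0(z): 420
  start at 2(b): 168
  start at 3(a): 168
sum over floor = 756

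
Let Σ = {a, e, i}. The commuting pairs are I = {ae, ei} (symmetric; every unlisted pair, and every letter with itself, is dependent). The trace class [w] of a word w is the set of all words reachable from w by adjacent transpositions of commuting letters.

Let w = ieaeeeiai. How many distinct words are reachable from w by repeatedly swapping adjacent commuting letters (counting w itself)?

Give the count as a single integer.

126

#0=i has no predecessor
#1=e has no predecessor
#2=a depends on [0:i]
#3=e depends on [1:e]
#4=e depends on [3:e]
#5=e depends on [4:e]
#6=i depends on [2:a]
#7=a depends on [6:i]
#8=i depends on [7:a]
sources: [0:i, 1:e]
N(rest) = Σ N(rest − s) over sources s of rest; N(one piece) = 1:
  size 1 → [5]=1  [8]=1
  size 2 → [4,5]=1  [5,8]=2  [7,8]=1
  size 3 → [3,4,5]=1  [4,5,8]=3  [5,7,8]=3  [6,7,8]=1
  size 4 → [1,3,4,5]=1  [2,6,7,8]=1  [3,4,5,8]=4  [4,5,7,8]=6  [5,6,7,8]=4
  size 5 → [0,2,6,7,8]=1  [1,3,4,5,8]=5  [2,5,6,7,8]=5  [3,4,5,7,8]=10  [4,5,6,7,8]=10
  size 6 → [0,2,5,6,7,8]=6  [1,3,4,5,7,8]=15  [2,4,5,6,7,8]=15  [3,4,5,6,7,8]=20
  size 7 → [0,2,4,5,6,7,8]=21  [1,3,4,5,6,7,8]=35  [2,3,4,5,6,7,8]=35
  first=0(i) contributes 70
  first=1(e) contributes 56
|[w]| = 126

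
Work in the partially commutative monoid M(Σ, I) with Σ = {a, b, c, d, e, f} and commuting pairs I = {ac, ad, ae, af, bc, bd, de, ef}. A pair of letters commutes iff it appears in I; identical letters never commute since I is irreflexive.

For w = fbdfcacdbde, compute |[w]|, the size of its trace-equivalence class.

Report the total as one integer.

#0=f has no predecessor
#1=b depends on [0:f]
#2=d depends on [0:f]
#3=f depends on [1:b, 2:d]
#4=c depends on [3:f]
#5=a depends on [1:b]
#6=c depends on [4:c]
#7=d depends on [6:c]
#8=b depends on [3:f, 5:a]
#9=d depends on [7:d]
#10=e depends on [6:c, 8:b]
sources: [0:f]
N(rest) = Σ N(rest − s) over sources s of rest; N(one piece) = 1:
  size 1 → [9]=1  [10]=1
  size 2 → [7,9]=1  [8,10]=1  [9,10]=2
  size 3 → [5,8,10]=1  [7,9,10]=3  [8,9,10]=3
  size 4 → [5,8,9,10]=4  [6,7,9,10]=3  [7,8,9,10]=6
  size 5 → [4,6,7,9,10]=3  [5,7,8,9,10]=10  [6,7,8,9,10]=9
  size 6 → [4,6,7,8,9,10]=12  [5,6,7,8,9,10]=19
  size 7 → [3,4,6,7,8,9,10]=12  [4,5,6,7,8,9,10]=31
  size 8 → [2,3,4,6,7,8,9,10]=12  [3,4,5,6,7,8,9,10]=43
  size 9 → [1,3,4,5,6,7,8,9,10]=43  [2,3,4,5,6,7,8,9,10]=55
  first=0(f) contributes 98

98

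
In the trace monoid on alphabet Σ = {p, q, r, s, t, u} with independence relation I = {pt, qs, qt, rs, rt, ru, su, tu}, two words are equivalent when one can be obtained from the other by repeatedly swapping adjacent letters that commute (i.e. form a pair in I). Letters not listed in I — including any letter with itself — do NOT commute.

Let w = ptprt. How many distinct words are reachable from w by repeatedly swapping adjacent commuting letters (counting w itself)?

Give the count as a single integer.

0(p) covers ∅
1(t) covers ∅
2(p) covers 0:p
3(r) covers 2:p
4(t) covers 1:t
floor of heap: 0:p, 1:t
completions by unplaced set U, small U first (add the entries for U minus each lowest piece of U):
  |U|=1: {3}:1  {4}:1
  |U|=2: {1,4}:1  {2,3}:1  {3,4}:2
  |U|=3: {0,2,3}:1  {1,3,4}:3  {2,3,4}:3
  start at 0(p): 6
  start at 1(t): 4
sum over floor = 10

10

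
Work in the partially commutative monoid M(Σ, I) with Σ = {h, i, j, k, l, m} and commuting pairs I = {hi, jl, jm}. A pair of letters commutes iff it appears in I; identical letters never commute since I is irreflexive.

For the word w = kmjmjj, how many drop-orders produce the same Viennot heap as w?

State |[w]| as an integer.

#0=k has no predecessor
#1=m depends on [0:k]
#2=j depends on [0:k]
#3=m depends on [1:m]
#4=j depends on [2:j]
#5=j depends on [4:j]
sources: [0:k]
N(rest) = Σ N(rest − s) over sources s of rest; N(one piece) = 1:
  size 1 → [3]=1  [5]=1
  size 2 → [1,3]=1  [3,5]=2  [4,5]=1
  size 3 → [1,3,5]=3  [2,4,5]=1  [3,4,5]=3
  size 4 → [1,3,4,5]=6  [2,3,4,5]=4
  first=0(k) contributes 10

10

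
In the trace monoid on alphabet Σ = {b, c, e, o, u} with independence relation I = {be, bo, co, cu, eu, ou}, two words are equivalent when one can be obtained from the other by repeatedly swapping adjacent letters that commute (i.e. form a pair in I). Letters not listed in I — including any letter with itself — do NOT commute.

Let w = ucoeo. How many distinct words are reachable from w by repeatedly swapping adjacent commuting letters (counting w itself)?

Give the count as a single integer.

10

piece 0:u — minimal
piece 1:c — minimal
piece 2:o — minimal
piece 3:e rests on {1:c, 2:o}
piece 4:o rests on {3:e}
minimal pieces: {0:u, 1:c, 2:o}
ways to finish when only these pieces remain (= sum over removing one remaining piece with nothing left below it):
  1 left: {0}→1  {4}→1
  2 left: {0,4}→2  {3,4}→1
  3 left: {0,3,4}→3  {1,3,4}→1  {2,3,4}→1
  placing 0:u first → 2 extensions
  placing 1:c first → 4 extensions
  placing 2:o first → 4 extensions
total linear extensions = 10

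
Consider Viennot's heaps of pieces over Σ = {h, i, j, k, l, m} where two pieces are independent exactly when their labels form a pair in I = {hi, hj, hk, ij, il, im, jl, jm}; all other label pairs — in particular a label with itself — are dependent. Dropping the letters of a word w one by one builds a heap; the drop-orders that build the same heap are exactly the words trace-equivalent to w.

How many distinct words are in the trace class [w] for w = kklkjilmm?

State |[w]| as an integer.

#0=k has no predecessor
#1=k depends on [0:k]
#2=l depends on [1:k]
#3=k depends on [2:l]
#4=j depends on [3:k]
#5=i depends on [3:k]
#6=l depends on [3:k]
#7=m depends on [6:l]
#8=m depends on [7:m]
sources: [0:k]
N(rest) = Σ N(rest − s) over sources s of rest; N(one piece) = 1:
  size 1 → [4]=1  [5]=1  [8]=1
  size 2 → [4,5]=2  [4,8]=2  [5,8]=2  [7,8]=1
  size 3 → [4,5,8]=6  [4,7,8]=3  [5,7,8]=3  [6,7,8]=1
  size 4 → [4,5,7,8]=12  [4,6,7,8]=4  [5,6,7,8]=4
  size 5 → [4,5,6,7,8]=20
  size 6 → [3,4,5,6,7,8]=20
  size 7 → [2,3,4,5,6,7,8]=20
  first=0(k) contributes 20

20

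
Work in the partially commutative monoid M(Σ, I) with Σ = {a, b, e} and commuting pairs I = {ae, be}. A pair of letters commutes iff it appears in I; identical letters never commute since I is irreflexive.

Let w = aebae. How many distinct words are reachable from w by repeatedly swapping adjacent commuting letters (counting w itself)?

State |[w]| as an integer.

#0=a has no predecessor
#1=e has no predecessor
#2=b depends on [0:a]
#3=a depends on [2:b]
#4=e depends on [1:e]
sources: [0:a, 1:e]
N(rest) = Σ N(rest − s) over sources s of rest; N(one piece) = 1:
  size 1 → [3]=1  [4]=1
  size 2 → [1,4]=1  [2,3]=1  [3,4]=2
  size 3 → [0,2,3]=1  [1,3,4]=3  [2,3,4]=3
  first=0(a) contributes 6
  first=1(e) contributes 4
|[w]| = 10

10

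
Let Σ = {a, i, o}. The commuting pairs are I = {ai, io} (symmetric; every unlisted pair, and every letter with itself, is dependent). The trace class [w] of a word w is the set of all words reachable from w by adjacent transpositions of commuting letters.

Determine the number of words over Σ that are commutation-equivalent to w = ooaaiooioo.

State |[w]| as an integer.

drop 0:o onto floor
drop 1:o onto {0:o}
drop 2:a onto {1:o}
drop 3:a onto {2:a}
drop 4:i onto floor
drop 5:o onto {3:a}
drop 6:o onto {5:o}
drop 7:i onto {4:i}
drop 8:o onto {6:o}
drop 9:o onto {8:o}
ground layer = {0:o, 4:i}
drop-orders for the pieces not yet dropped (sum over which currently-grounded one goes next):
  1 to go: {7} 1  {9} 1
  2 to go: {4,7} 1  {7,9} 2  {8,9} 1
  3 to go: {4,7,9} 3  {6,8,9} 1  {7,8,9} 3
  4 to go: {4,7,8,9} 6  {5,6,8,9} 1  {6,7,8,9} 4
  5 to go: {3,5,6,8,9} 1  {4,6,7,8,9} 10  {5,6,7,8,9} 5
  6 to go: {2,3,5,6,8,9} 1  {3,5,6,7,8,9} 6  {4,5,6,7,8,9} 15
  7 to go: {1,2,3,5,6,8,9} 1  {2,3,5,6,7,8,9} 7  {3,4,5,6,7,8,9} 21
  8 to go: {0,1,2,3,5,6,8,9} 1  {1,2,3,5,6,7,8,9} 8  {2,3,4,5,6,7,8,9} 28
  if 0:o drops first: 36 orders
  if 4:i drops first: 9 orders
heap linearizations: 45

45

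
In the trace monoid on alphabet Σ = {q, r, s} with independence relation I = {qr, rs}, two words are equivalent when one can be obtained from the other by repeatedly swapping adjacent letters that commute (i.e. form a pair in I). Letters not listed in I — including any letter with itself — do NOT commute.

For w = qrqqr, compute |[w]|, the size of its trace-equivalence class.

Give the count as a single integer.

#0=q has no predecessor
#1=r has no predecessor
#2=q depends on [0:q]
#3=q depends on [2:q]
#4=r depends on [1:r]
sources: [0:q, 1:r]
N(rest) = Σ N(rest − s) over sources s of rest; N(one piece) = 1:
  size 1 → [3]=1  [4]=1
  size 2 → [1,4]=1  [2,3]=1  [3,4]=2
  size 3 → [0,2,3]=1  [1,3,4]=3  [2,3,4]=3
  first=0(q) contributes 6
  first=1(r) contributes 4
|[w]| = 10

10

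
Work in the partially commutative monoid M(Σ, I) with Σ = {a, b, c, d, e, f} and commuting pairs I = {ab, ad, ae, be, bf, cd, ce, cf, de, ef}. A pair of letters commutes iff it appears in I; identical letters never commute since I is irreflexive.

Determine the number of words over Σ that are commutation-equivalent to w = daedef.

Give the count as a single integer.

45

piece 0:d — minimal
piece 1:a — minimal
piece 2:e — minimal
piece 3:d rests on {0:d}
piece 4:e rests on {2:e}
piece 5:f rests on {1:a, 3:d}
minimal pieces: {0:d, 1:a, 2:e}
ways to finish when only these pieces remain (= sum over removing one remaining piece with nothing left below it):
  1 left: {4}→1  {5}→1
  2 left: {1,5}→1  {2,4}→1  {3,5}→1  {4,5}→2
  3 left: {0,3,5}→1  {1,3,5}→2  {1,4,5}→3  {2,4,5}→3  {3,4,5}→3
  4 left: {0,1,3,5}→3  {0,3,4,5}→4  {1,2,4,5}→6  {1,3,4,5}→8  {2,3,4,5}→6
  placing 0:d first → 20 extensions
  placing 1:a first → 10 extensions
  placing 2:e first → 15 extensions
total linear extensions = 45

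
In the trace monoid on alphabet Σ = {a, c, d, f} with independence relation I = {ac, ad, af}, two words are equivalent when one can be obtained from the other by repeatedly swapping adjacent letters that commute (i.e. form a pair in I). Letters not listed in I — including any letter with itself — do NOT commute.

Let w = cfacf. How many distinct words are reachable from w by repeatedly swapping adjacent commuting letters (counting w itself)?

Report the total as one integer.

piece 0:c — minimal
piece 1:f rests on {0:c}
piece 2:a — minimal
piece 3:c rests on {1:f}
piece 4:f rests on {3:c}
minimal pieces: {0:c, 2:a}
ways to finish when only these pieces remain (= sum over removing one remaining piece with nothing left below it):
  1 left: {2}→1  {4}→1
  2 left: {2,4}→2  {3,4}→1
  3 left: {1,3,4}→1  {2,3,4}→3
  placing 0:c first → 4 extensions
  placing 2:a first → 1 extensions
total linear extensions = 5

5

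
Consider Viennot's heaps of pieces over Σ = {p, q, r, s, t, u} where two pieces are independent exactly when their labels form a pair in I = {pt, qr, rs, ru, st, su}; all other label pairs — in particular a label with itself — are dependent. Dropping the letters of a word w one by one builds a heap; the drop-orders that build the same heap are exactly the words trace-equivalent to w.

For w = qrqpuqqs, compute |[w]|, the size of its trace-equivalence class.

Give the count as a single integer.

3

0(q) covers ∅
1(r) covers ∅
2(q) covers 0:q
3(p) covers 1:r, 2:q
4(u) covers 3:p
5(q) covers 4:u
6(q) covers 5:q
7(s) covers 6:q
floor of heap: 0:q, 1:r
completions by unplaced set U, small U first (add the entries for U minus each lowest piece of U):
  |U|=1: {7}:1
  |U|=2: {6,7}:1
  |U|=3: {5,6,7}:1
  |U|=4: {4,5,6,7}:1
  |U|=5: {3,4,5,6,7}:1
  |U|=6: {1,3,4,5,6,7}:1  {2,3,4,5,6,7}:1
  start at 0(q): 2
  start at 1(r): 1
sum over floor = 3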